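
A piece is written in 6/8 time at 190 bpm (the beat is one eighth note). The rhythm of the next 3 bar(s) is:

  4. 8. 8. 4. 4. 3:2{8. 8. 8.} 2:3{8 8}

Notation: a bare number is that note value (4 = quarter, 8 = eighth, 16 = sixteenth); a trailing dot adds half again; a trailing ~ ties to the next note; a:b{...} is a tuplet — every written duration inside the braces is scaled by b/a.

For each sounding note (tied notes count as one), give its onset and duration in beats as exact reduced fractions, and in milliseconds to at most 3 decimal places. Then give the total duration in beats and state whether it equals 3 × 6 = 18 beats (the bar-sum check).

1) 0.0ms=0b +947.368ms=3b
2) 947.368ms=3b +473.684ms=3/2b
3) 1421.053ms=9/2b +473.684ms=3/2b
4) 1894.737ms=6b +947.368ms=3b
5) 2842.105ms=9b +947.368ms=3b
6) 3789.474ms=12b +315.789ms=1b
7) 4105.263ms=13b +315.789ms=1b
8) 4421.053ms=14b +315.789ms=1b
9) 4736.842ms=15b +473.684ms=3/2b
10) 5210.526ms=33/2b +473.684ms=3/2b
Σ=18b of 18 (190bpm 6/8) — PASS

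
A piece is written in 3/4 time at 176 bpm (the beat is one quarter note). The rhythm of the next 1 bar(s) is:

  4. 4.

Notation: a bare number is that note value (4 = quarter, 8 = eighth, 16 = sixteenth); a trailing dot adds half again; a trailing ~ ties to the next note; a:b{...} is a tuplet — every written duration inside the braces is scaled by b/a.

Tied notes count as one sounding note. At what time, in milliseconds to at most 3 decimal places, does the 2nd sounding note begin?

note 2 onset = 3/2b = 511.364ms

1. 0.0ms @ 0 + 511.364ms (3/2)
2. 511.364ms @ 3/2 + 511.364ms (3/2)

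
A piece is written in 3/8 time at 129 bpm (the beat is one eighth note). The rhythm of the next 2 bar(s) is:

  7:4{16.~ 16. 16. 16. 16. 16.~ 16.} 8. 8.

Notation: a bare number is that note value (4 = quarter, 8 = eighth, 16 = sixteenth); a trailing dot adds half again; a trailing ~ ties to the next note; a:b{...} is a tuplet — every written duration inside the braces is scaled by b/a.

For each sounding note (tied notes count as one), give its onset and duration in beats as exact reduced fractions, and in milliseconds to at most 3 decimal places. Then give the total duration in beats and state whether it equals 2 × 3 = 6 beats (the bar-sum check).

1) 0.0ms=0b +398.671ms=6/7b
2) 398.671ms=6/7b +199.336ms=3/7b
3) 598.007ms=9/7b +199.336ms=3/7b
4) 797.342ms=12/7b +199.336ms=3/7b
5) 996.678ms=15/7b +398.671ms=6/7b
6) 1395.349ms=3b +697.674ms=3/2b
7) 2093.023ms=9/2b +697.674ms=3/2b
Σ=6b of 6 (129bpm 3/8) — PASS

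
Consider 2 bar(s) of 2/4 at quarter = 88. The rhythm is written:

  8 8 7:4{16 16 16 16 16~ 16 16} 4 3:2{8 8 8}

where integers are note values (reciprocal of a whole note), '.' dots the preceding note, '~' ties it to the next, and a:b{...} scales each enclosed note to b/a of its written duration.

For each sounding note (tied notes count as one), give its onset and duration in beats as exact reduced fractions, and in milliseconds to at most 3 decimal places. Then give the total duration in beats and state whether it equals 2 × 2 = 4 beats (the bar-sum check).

1) 0.0ms=0b +340.909ms=1/2b
2) 340.909ms=1/2b +340.909ms=1/2b
3) 681.818ms=1b +97.403ms=1/7b
4) 779.221ms=8/7b +97.403ms=1/7b
5) 876.623ms=9/7b +97.403ms=1/7b
6) 974.026ms=10/7b +97.403ms=1/7b
7) 1071.429ms=11/7b +194.805ms=2/7b
8) 1266.234ms=13/7b +97.403ms=1/7b
9) 1363.636ms=2b +681.818ms=1b
10) 2045.455ms=3b +227.273ms=1/3b
11) 2272.727ms=10/3b +227.273ms=1/3b
12) 2500.0ms=11/3b +227.273ms=1/3b
Σ=4b of 4 (88bpm 2/4) — PASS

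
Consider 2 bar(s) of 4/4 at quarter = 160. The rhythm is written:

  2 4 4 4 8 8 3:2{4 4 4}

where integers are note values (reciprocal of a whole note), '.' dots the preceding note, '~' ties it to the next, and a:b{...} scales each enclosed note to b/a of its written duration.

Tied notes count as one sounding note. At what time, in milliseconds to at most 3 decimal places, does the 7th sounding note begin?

1. 0.0ms @ 0 + 750.0ms (2)
2. 750.0ms @ 2 + 375.0ms (1)
3. 1125.0ms @ 3 + 375.0ms (1)
4. 1500.0ms @ 4 + 375.0ms (1)
5. 1875.0ms @ 5 + 187.5ms (1/2)
6. 2062.5ms @ 11/2 + 187.5ms (1/2)
7. 2250.0ms @ 6 + 250.0ms (2/3)
8. 2500.0ms @ 20/3 + 250.0ms (2/3)
9. 2750.0ms @ 22/3 + 250.0ms (2/3)

note 7 onset = 6b = 2250.0ms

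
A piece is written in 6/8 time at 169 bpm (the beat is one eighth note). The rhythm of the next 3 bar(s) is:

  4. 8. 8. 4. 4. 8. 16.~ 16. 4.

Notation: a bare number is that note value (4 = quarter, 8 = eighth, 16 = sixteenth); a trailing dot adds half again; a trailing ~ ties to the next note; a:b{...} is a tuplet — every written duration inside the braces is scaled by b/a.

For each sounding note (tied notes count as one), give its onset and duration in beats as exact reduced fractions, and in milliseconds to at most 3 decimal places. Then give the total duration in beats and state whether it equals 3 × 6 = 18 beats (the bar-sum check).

1) 0.0ms=0b +1065.089ms=3b
2) 1065.089ms=3b +532.544ms=3/2b
3) 1597.633ms=9/2b +532.544ms=3/2b
4) 2130.178ms=6b +1065.089ms=3b
5) 3195.266ms=9b +1065.089ms=3b
6) 4260.355ms=12b +532.544ms=3/2b
7) 4792.899ms=27/2b +532.544ms=3/2b
8) 5325.444ms=15b +1065.089ms=3b
Σ=18b of 18 (169bpm 6/8) — PASS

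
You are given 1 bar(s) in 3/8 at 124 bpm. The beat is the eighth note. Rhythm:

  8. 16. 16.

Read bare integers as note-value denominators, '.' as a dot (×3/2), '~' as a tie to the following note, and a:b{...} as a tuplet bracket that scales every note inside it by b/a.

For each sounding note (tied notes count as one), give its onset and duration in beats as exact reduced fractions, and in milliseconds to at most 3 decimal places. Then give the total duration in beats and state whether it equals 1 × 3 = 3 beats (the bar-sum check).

1) 0.0ms=0b +725.806ms=3/2b
2) 725.806ms=3/2b +362.903ms=3/4b
3) 1088.71ms=9/4b +362.903ms=3/4b
Σ=3b of 3 (124bpm 3/8) — PASS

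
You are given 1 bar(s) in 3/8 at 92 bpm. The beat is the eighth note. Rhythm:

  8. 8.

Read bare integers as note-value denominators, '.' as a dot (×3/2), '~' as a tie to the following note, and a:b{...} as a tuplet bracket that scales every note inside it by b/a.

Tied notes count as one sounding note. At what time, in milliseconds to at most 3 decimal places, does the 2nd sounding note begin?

note 2 onset = 3/2b = 978.261ms

1. 0.0ms @ 0 + 978.261ms (3/2)
2. 978.261ms @ 3/2 + 978.261ms (3/2)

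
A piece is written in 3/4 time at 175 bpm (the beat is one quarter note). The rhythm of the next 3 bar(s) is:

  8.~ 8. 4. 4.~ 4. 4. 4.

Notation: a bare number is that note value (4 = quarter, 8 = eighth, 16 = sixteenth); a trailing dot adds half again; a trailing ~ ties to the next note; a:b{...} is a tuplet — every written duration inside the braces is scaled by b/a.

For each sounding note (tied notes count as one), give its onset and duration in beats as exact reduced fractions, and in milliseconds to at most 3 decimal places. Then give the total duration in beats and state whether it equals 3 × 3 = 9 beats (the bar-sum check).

1) 0.0ms=0b +514.286ms=3/2b
2) 514.286ms=3/2b +514.286ms=3/2b
3) 1028.571ms=3b +1028.571ms=3b
4) 2057.143ms=6b +514.286ms=3/2b
5) 2571.429ms=15/2b +514.286ms=3/2b
Σ=9b of 9 (175bpm 3/4) — PASS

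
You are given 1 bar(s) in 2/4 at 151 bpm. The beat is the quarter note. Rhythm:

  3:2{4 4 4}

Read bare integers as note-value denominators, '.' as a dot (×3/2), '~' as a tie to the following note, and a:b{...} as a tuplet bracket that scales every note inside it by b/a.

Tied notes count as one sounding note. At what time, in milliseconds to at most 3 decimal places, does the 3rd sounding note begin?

note 3 onset = 4/3b = 529.801ms

1. 0.0ms @ 0 + 264.901ms (2/3)
2. 264.901ms @ 2/3 + 264.901ms (2/3)
3. 529.801ms @ 4/3 + 264.901ms (2/3)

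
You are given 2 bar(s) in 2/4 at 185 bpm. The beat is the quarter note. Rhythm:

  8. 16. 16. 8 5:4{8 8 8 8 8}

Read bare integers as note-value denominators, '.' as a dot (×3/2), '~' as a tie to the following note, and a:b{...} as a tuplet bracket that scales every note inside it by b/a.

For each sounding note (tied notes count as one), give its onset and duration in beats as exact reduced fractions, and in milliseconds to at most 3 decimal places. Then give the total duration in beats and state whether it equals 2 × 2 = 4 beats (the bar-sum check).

1) 0.0ms=0b +243.243ms=3/4b
2) 243.243ms=3/4b +121.622ms=3/8b
3) 364.865ms=9/8b +121.622ms=3/8b
4) 486.486ms=3/2b +162.162ms=1/2b
5) 648.649ms=2b +129.73ms=2/5b
6) 778.378ms=12/5b +129.73ms=2/5b
7) 908.108ms=14/5b +129.73ms=2/5b
8) 1037.838ms=16/5b +129.73ms=2/5b
9) 1167.568ms=18/5b +129.73ms=2/5b
Σ=4b of 4 (185bpm 2/4) — PASS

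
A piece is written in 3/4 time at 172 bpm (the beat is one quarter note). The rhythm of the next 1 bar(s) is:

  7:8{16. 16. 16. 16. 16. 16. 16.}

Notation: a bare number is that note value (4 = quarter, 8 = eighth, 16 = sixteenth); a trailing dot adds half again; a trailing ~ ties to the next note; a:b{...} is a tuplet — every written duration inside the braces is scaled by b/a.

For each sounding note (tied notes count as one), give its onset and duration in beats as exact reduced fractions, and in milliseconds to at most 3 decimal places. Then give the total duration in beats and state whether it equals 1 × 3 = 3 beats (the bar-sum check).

1) 0.0ms=0b +149.502ms=3/7b
2) 149.502ms=3/7b +149.502ms=3/7b
3) 299.003ms=6/7b +149.502ms=3/7b
4) 448.505ms=9/7b +149.502ms=3/7b
5) 598.007ms=12/7b +149.502ms=3/7b
6) 747.508ms=15/7b +149.502ms=3/7b
7) 897.01ms=18/7b +149.502ms=3/7b
Σ=3b of 3 (172bpm 3/4) — PASS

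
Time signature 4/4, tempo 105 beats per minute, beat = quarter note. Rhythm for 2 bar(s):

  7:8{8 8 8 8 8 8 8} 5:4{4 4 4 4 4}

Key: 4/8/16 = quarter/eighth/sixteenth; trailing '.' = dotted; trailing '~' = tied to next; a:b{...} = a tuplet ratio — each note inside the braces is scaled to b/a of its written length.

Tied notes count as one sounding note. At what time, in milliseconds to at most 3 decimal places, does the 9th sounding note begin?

note 9 onset = 24/5b = 2742.857ms

1. 0.0ms @ 0 + 326.531ms (4/7)
2. 326.531ms @ 4/7 + 326.531ms (4/7)
3. 653.061ms @ 8/7 + 326.531ms (4/7)
4. 979.592ms @ 12/7 + 326.531ms (4/7)
5. 1306.122ms @ 16/7 + 326.531ms (4/7)
6. 1632.653ms @ 20/7 + 326.531ms (4/7)
7. 1959.184ms @ 24/7 + 326.531ms (4/7)
8. 2285.714ms @ 4 + 457.143ms (4/5)
9. 2742.857ms @ 24/5 + 457.143ms (4/5)
10. 3200.0ms @ 28/5 + 457.143ms (4/5)
11. 3657.143ms @ 32/5 + 457.143ms (4/5)
12. 4114.286ms @ 36/5 + 457.143ms (4/5)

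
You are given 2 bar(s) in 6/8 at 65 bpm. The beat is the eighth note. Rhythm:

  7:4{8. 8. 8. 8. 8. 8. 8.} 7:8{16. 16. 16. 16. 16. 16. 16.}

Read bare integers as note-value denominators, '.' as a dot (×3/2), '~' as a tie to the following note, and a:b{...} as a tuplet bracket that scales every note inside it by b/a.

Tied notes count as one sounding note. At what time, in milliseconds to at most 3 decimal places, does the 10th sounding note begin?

1. 0.0ms @ 0 + 791.209ms (6/7)
2. 791.209ms @ 6/7 + 791.209ms (6/7)
3. 1582.418ms @ 12/7 + 791.209ms (6/7)
4. 2373.626ms @ 18/7 + 791.209ms (6/7)
5. 3164.835ms @ 24/7 + 791.209ms (6/7)
6. 3956.044ms @ 30/7 + 791.209ms (6/7)
7. 4747.253ms @ 36/7 + 791.209ms (6/7)
8. 5538.462ms @ 6 + 791.209ms (6/7)
9. 6329.67ms @ 48/7 + 791.209ms (6/7)
10. 7120.879ms @ 54/7 + 791.209ms (6/7)
11. 7912.088ms @ 60/7 + 791.209ms (6/7)
12. 8703.297ms @ 66/7 + 791.209ms (6/7)
13. 9494.505ms @ 72/7 + 791.209ms (6/7)
14. 10285.714ms @ 78/7 + 791.209ms (6/7)

note 10 onset = 54/7b = 7120.879ms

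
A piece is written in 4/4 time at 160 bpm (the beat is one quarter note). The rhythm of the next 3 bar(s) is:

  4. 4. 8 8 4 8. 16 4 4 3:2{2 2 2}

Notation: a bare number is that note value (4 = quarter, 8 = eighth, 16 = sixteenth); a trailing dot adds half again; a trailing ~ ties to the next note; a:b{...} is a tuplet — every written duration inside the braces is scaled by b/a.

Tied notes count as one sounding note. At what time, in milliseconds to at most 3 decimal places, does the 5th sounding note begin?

1. 0.0ms @ 0 + 562.5ms (3/2)
2. 562.5ms @ 3/2 + 562.5ms (3/2)
3. 1125.0ms @ 3 + 187.5ms (1/2)
4. 1312.5ms @ 7/2 + 187.5ms (1/2)
5. 1500.0ms @ 4 + 375.0ms (1)
6. 1875.0ms @ 5 + 281.25ms (3/4)
7. 2156.25ms @ 23/4 + 93.75ms (1/4)
8. 2250.0ms @ 6 + 375.0ms (1)
9. 2625.0ms @ 7 + 375.0ms (1)
10. 3000.0ms @ 8 + 500.0ms (4/3)
11. 3500.0ms @ 28/3 + 500.0ms (4/3)
12. 4000.0ms @ 32/3 + 500.0ms (4/3)

note 5 onset = 4b = 1500.0ms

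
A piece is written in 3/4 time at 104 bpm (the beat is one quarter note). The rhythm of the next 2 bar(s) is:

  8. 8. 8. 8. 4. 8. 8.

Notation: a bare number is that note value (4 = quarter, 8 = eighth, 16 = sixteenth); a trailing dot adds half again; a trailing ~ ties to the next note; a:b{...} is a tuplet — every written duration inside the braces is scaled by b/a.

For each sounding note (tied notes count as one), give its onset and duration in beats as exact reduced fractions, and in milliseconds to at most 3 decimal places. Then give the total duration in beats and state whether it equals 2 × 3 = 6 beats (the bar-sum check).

1) 0.0ms=0b +432.692ms=3/4b
2) 432.692ms=3/4b +432.692ms=3/4b
3) 865.385ms=3/2b +432.692ms=3/4b
4) 1298.077ms=9/4b +432.692ms=3/4b
5) 1730.769ms=3b +865.385ms=3/2b
6) 2596.154ms=9/2b +432.692ms=3/4b
7) 3028.846ms=21/4b +432.692ms=3/4b
Σ=6b of 6 (104bpm 3/4) — PASS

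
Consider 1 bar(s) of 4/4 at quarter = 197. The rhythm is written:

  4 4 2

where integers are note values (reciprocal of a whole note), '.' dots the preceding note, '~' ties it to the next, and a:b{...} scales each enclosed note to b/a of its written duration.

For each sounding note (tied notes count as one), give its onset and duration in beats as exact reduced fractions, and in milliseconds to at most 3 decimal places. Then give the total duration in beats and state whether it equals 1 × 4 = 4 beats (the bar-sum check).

1) 0.0ms=0b +304.569ms=1b
2) 304.569ms=1b +304.569ms=1b
3) 609.137ms=2b +609.137ms=2b
Σ=4b of 4 (197bpm 4/4) — PASS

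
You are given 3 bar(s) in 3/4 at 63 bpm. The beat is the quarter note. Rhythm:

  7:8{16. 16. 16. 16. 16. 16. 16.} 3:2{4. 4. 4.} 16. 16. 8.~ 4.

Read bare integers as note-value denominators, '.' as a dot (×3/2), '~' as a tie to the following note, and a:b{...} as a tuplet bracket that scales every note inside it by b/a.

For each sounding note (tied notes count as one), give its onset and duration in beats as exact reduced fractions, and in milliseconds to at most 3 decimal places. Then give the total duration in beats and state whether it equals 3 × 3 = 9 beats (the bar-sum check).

1) 0.0ms=0b +408.163ms=3/7b
2) 408.163ms=3/7b +408.163ms=3/7b
3) 816.327ms=6/7b +408.163ms=3/7b
4) 1224.49ms=9/7b +408.163ms=3/7b
5) 1632.653ms=12/7b +408.163ms=3/7b
6) 2040.816ms=15/7b +408.163ms=3/7b
7) 2448.98ms=18/7b +408.163ms=3/7b
8) 2857.143ms=3b +952.381ms=1b
9) 3809.524ms=4b +952.381ms=1b
10) 4761.905ms=5b +952.381ms=1b
11) 5714.286ms=6b +357.143ms=3/8b
12) 6071.429ms=51/8b +357.143ms=3/8b
13) 6428.571ms=27/4b +2142.857ms=9/4b
Σ=9b of 9 (63bpm 3/4) — PASS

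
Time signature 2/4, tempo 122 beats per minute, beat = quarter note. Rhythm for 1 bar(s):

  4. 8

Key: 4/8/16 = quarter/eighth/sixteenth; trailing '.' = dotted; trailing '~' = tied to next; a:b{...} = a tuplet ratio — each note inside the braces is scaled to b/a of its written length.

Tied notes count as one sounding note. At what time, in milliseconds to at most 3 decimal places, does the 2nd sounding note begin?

note 2 onset = 3/2b = 737.705ms

1. 0.0ms @ 0 + 737.705ms (3/2)
2. 737.705ms @ 3/2 + 245.902ms (1/2)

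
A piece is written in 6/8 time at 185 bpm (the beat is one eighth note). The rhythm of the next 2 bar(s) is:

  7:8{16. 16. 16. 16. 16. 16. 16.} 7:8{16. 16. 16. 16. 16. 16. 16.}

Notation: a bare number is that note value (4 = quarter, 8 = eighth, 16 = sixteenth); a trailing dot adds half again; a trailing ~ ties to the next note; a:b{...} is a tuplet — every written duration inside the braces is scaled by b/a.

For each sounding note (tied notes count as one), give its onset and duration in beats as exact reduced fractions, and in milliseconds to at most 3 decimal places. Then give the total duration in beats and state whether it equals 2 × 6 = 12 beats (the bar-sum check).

1) 0.0ms=0b +277.992ms=6/7b
2) 277.992ms=6/7b +277.992ms=6/7b
3) 555.985ms=12/7b +277.992ms=6/7b
4) 833.977ms=18/7b +277.992ms=6/7b
5) 1111.969ms=24/7b +277.992ms=6/7b
6) 1389.961ms=30/7b +277.992ms=6/7b
7) 1667.954ms=36/7b +277.992ms=6/7b
8) 1945.946ms=6b +277.992ms=6/7b
9) 2223.938ms=48/7b +277.992ms=6/7b
10) 2501.931ms=54/7b +277.992ms=6/7b
11) 2779.923ms=60/7b +277.992ms=6/7b
12) 3057.915ms=66/7b +277.992ms=6/7b
13) 3335.907ms=72/7b +277.992ms=6/7b
14) 3613.9ms=78/7b +277.992ms=6/7b
Σ=12b of 12 (185bpm 6/8) — PASS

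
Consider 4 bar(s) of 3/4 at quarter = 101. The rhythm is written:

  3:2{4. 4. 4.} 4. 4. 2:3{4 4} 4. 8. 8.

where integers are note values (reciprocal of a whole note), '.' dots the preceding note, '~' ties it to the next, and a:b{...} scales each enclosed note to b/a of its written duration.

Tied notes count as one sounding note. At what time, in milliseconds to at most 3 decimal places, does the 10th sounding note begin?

note 10 onset = 45/4b = 6683.168ms

1. 0.0ms @ 0 + 594.059ms (1)
2. 594.059ms @ 1 + 594.059ms (1)
3. 1188.119ms @ 2 + 594.059ms (1)
4. 1782.178ms @ 3 + 891.089ms (3/2)
5. 2673.267ms @ 9/2 + 891.089ms (3/2)
6. 3564.356ms @ 6 + 891.089ms (3/2)
7. 4455.446ms @ 15/2 + 891.089ms (3/2)
8. 5346.535ms @ 9 + 891.089ms (3/2)
9. 6237.624ms @ 21/2 + 445.545ms (3/4)
10. 6683.168ms @ 45/4 + 445.545ms (3/4)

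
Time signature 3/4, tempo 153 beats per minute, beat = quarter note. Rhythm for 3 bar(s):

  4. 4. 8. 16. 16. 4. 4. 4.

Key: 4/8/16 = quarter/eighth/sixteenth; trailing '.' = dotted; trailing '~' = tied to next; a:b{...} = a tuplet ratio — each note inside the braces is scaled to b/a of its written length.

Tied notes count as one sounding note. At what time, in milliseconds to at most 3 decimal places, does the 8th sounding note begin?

note 8 onset = 15/2b = 2941.176ms

1. 0.0ms @ 0 + 588.235ms (3/2)
2. 588.235ms @ 3/2 + 588.235ms (3/2)
3. 1176.471ms @ 3 + 294.118ms (3/4)
4. 1470.588ms @ 15/4 + 147.059ms (3/8)
5. 1617.647ms @ 33/8 + 147.059ms (3/8)
6. 1764.706ms @ 9/2 + 588.235ms (3/2)
7. 2352.941ms @ 6 + 588.235ms (3/2)
8. 2941.176ms @ 15/2 + 588.235ms (3/2)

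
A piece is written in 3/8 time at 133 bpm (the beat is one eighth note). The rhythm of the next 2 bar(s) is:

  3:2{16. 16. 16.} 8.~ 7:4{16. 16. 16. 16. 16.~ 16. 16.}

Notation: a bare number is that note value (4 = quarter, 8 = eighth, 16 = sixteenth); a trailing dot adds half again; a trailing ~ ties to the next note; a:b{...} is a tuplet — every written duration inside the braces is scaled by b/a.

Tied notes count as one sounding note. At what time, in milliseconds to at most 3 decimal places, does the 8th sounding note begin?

1. 0.0ms @ 0 + 225.564ms (1/2)
2. 225.564ms @ 1/2 + 225.564ms (1/2)
3. 451.128ms @ 1 + 225.564ms (1/2)
4. 676.692ms @ 3/2 + 870.032ms (27/14)
5. 1546.724ms @ 24/7 + 193.34ms (3/7)
6. 1740.064ms @ 27/7 + 193.34ms (3/7)
7. 1933.405ms @ 30/7 + 193.34ms (3/7)
8. 2126.745ms @ 33/7 + 386.681ms (6/7)
9. 2513.426ms @ 39/7 + 193.34ms (3/7)

note 8 onset = 33/7b = 2126.745ms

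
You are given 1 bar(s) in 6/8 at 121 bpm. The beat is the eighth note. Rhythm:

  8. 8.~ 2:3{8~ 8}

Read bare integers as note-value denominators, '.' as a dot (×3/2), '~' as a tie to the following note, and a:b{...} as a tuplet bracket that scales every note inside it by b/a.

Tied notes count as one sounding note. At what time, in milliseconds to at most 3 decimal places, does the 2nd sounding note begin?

1. 0.0ms @ 0 + 743.802ms (3/2)
2. 743.802ms @ 3/2 + 2231.405ms (9/2)

note 2 onset = 3/2b = 743.802ms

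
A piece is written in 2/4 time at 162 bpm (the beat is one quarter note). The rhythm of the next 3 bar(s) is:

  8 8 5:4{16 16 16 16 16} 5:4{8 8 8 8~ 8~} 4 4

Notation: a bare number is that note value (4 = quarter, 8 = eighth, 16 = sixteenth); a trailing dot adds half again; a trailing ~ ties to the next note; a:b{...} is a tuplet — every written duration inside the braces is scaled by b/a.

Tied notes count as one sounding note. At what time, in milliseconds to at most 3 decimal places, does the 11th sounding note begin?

1. 0.0ms @ 0 + 185.185ms (1/2)
2. 185.185ms @ 1/2 + 185.185ms (1/2)
3. 370.37ms @ 1 + 74.074ms (1/5)
4. 444.444ms @ 6/5 + 74.074ms (1/5)
5. 518.519ms @ 7/5 + 74.074ms (1/5)
6. 592.593ms @ 8/5 + 74.074ms (1/5)
7. 666.667ms @ 9/5 + 74.074ms (1/5)
8. 740.741ms @ 2 + 148.148ms (2/5)
9. 888.889ms @ 12/5 + 148.148ms (2/5)
10. 1037.037ms @ 14/5 + 148.148ms (2/5)
11. 1185.185ms @ 16/5 + 666.667ms (9/5)
12. 1851.852ms @ 5 + 370.37ms (1)

note 11 onset = 16/5b = 1185.185ms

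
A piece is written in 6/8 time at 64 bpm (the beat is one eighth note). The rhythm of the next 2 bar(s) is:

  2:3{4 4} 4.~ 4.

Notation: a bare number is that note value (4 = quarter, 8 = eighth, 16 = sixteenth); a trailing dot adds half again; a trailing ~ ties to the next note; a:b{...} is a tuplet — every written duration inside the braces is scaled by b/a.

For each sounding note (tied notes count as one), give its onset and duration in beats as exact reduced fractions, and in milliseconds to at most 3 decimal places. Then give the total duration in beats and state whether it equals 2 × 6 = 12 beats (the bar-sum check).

1) 0.0ms=0b +2812.5ms=3b
2) 2812.5ms=3b +2812.5ms=3b
3) 5625.0ms=6b +5625.0ms=6b
Σ=12b of 12 (64bpm 6/8) — PASS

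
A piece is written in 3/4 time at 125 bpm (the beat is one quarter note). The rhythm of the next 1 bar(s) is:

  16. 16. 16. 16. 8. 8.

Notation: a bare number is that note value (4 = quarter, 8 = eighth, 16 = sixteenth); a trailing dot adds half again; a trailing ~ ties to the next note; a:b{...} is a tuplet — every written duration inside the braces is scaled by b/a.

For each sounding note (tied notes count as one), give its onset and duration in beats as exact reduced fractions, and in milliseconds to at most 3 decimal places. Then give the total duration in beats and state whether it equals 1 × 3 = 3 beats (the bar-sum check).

1) 0.0ms=0b +180.0ms=3/8b
2) 180.0ms=3/8b +180.0ms=3/8b
3) 360.0ms=3/4b +180.0ms=3/8b
4) 540.0ms=9/8b +180.0ms=3/8b
5) 720.0ms=3/2b +360.0ms=3/4b
6) 1080.0ms=9/4b +360.0ms=3/4b
Σ=3b of 3 (125bpm 3/4) — PASS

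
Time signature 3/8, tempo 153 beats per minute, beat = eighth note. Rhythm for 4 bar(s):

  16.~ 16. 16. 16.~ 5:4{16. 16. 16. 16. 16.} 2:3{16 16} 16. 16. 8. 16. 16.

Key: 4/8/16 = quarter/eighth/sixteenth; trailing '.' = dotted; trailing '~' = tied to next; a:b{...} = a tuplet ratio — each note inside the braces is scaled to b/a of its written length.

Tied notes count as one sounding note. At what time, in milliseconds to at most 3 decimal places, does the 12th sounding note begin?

note 12 onset = 9b = 3529.412ms

1. 0.0ms @ 0 + 588.235ms (3/2)
2. 588.235ms @ 3/2 + 294.118ms (3/4)
3. 882.353ms @ 9/4 + 529.412ms (27/20)
4. 1411.765ms @ 18/5 + 235.294ms (3/5)
5. 1647.059ms @ 21/5 + 235.294ms (3/5)
6. 1882.353ms @ 24/5 + 235.294ms (3/5)
7. 2117.647ms @ 27/5 + 235.294ms (3/5)
8. 2352.941ms @ 6 + 294.118ms (3/4)
9. 2647.059ms @ 27/4 + 294.118ms (3/4)
10. 2941.176ms @ 15/2 + 294.118ms (3/4)
11. 3235.294ms @ 33/4 + 294.118ms (3/4)
12. 3529.412ms @ 9 + 588.235ms (3/2)
13. 4117.647ms @ 21/2 + 294.118ms (3/4)
14. 4411.765ms @ 45/4 + 294.118ms (3/4)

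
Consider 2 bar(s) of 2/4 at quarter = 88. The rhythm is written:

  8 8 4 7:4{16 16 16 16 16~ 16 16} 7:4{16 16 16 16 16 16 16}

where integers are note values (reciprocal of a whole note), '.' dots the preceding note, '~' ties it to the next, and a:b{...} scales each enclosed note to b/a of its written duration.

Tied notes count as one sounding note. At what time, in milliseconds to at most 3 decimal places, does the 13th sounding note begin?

note 13 onset = 24/7b = 2337.662ms

1. 0.0ms @ 0 + 340.909ms (1/2)
2. 340.909ms @ 1/2 + 340.909ms (1/2)
3. 681.818ms @ 1 + 681.818ms (1)
4. 1363.636ms @ 2 + 97.403ms (1/7)
5. 1461.039ms @ 15/7 + 97.403ms (1/7)
6. 1558.442ms @ 16/7 + 97.403ms (1/7)
7. 1655.844ms @ 17/7 + 97.403ms (1/7)
8. 1753.247ms @ 18/7 + 194.805ms (2/7)
9. 1948.052ms @ 20/7 + 97.403ms (1/7)
10. 2045.455ms @ 3 + 97.403ms (1/7)
11. 2142.857ms @ 22/7 + 97.403ms (1/7)
12. 2240.26ms @ 23/7 + 97.403ms (1/7)
13. 2337.662ms @ 24/7 + 97.403ms (1/7)
14. 2435.065ms @ 25/7 + 97.403ms (1/7)
15. 2532.468ms @ 26/7 + 97.403ms (1/7)
16. 2629.87ms @ 27/7 + 97.403ms (1/7)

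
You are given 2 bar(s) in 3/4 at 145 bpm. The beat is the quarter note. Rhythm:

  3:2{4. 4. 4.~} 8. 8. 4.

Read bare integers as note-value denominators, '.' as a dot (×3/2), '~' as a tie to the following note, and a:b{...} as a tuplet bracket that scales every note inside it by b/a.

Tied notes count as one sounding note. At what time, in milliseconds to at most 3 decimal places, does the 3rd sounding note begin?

note 3 onset = 2b = 827.586ms

1. 0.0ms @ 0 + 413.793ms (1)
2. 413.793ms @ 1 + 413.793ms (1)
3. 827.586ms @ 2 + 724.138ms (7/4)
4. 1551.724ms @ 15/4 + 310.345ms (3/4)
5. 1862.069ms @ 9/2 + 620.69ms (3/2)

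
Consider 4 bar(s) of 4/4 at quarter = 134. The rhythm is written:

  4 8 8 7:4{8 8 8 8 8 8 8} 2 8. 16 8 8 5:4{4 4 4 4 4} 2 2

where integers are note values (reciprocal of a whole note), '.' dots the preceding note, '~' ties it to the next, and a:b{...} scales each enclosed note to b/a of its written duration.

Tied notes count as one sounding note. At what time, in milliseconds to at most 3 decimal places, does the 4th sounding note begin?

1. 0.0ms @ 0 + 447.761ms (1)
2. 447.761ms @ 1 + 223.881ms (1/2)
3. 671.642ms @ 3/2 + 223.881ms (1/2)
4. 895.522ms @ 2 + 127.932ms (2/7)
5. 1023.454ms @ 16/7 + 127.932ms (2/7)
6. 1151.386ms @ 18/7 + 127.932ms (2/7)
7. 1279.318ms @ 20/7 + 127.932ms (2/7)
8. 1407.249ms @ 22/7 + 127.932ms (2/7)
9. 1535.181ms @ 24/7 + 127.932ms (2/7)
10. 1663.113ms @ 26/7 + 127.932ms (2/7)
11. 1791.045ms @ 4 + 895.522ms (2)
12. 2686.567ms @ 6 + 335.821ms (3/4)
13. 3022.388ms @ 27/4 + 111.94ms (1/4)
14. 3134.328ms @ 7 + 223.881ms (1/2)
15. 3358.209ms @ 15/2 + 223.881ms (1/2)
16. 3582.09ms @ 8 + 358.209ms (4/5)
17. 3940.299ms @ 44/5 + 358.209ms (4/5)
18. 4298.507ms @ 48/5 + 358.209ms (4/5)
19. 4656.716ms @ 52/5 + 358.209ms (4/5)
20. 5014.925ms @ 56/5 + 358.209ms (4/5)
21. 5373.134ms @ 12 + 895.522ms (2)
22. 6268.657ms @ 14 + 895.522ms (2)

note 4 onset = 2b = 895.522ms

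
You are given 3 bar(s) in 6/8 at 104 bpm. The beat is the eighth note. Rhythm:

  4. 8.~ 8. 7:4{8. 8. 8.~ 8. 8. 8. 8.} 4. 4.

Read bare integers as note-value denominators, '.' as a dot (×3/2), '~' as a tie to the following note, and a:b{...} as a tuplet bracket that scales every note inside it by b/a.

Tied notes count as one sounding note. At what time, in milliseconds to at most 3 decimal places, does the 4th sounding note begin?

note 4 onset = 48/7b = 3956.044ms

1. 0.0ms @ 0 + 1730.769ms (3)
2. 1730.769ms @ 3 + 1730.769ms (3)
3. 3461.538ms @ 6 + 494.505ms (6/7)
4. 3956.044ms @ 48/7 + 494.505ms (6/7)
5. 4450.549ms @ 54/7 + 989.011ms (12/7)
6. 5439.56ms @ 66/7 + 494.505ms (6/7)
7. 5934.066ms @ 72/7 + 494.505ms (6/7)
8. 6428.571ms @ 78/7 + 494.505ms (6/7)
9. 6923.077ms @ 12 + 1730.769ms (3)
10. 8653.846ms @ 15 + 1730.769ms (3)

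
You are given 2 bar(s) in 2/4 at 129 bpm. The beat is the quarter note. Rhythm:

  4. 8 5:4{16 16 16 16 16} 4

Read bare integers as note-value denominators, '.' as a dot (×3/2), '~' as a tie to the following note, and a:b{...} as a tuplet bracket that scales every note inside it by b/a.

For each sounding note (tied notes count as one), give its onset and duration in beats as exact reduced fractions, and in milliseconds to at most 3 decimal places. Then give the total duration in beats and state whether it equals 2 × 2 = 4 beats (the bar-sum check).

1) 0.0ms=0b +697.674ms=3/2b
2) 697.674ms=3/2b +232.558ms=1/2b
3) 930.233ms=2b +93.023ms=1/5b
4) 1023.256ms=11/5b +93.023ms=1/5b
5) 1116.279ms=12/5b +93.023ms=1/5b
6) 1209.302ms=13/5b +93.023ms=1/5b
7) 1302.326ms=14/5b +93.023ms=1/5b
8) 1395.349ms=3b +465.116ms=1b
Σ=4b of 4 (129bpm 2/4) — PASS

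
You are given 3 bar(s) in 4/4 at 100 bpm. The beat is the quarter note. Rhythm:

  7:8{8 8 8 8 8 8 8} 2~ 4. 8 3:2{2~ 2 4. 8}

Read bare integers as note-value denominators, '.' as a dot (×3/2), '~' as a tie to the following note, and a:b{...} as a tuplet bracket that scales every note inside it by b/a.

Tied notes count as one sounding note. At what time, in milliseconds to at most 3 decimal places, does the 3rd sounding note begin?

note 3 onset = 8/7b = 685.714ms

1. 0.0ms @ 0 + 342.857ms (4/7)
2. 342.857ms @ 4/7 + 342.857ms (4/7)
3. 685.714ms @ 8/7 + 342.857ms (4/7)
4. 1028.571ms @ 12/7 + 342.857ms (4/7)
5. 1371.429ms @ 16/7 + 342.857ms (4/7)
6. 1714.286ms @ 20/7 + 342.857ms (4/7)
7. 2057.143ms @ 24/7 + 342.857ms (4/7)
8. 2400.0ms @ 4 + 2100.0ms (7/2)
9. 4500.0ms @ 15/2 + 300.0ms (1/2)
10. 4800.0ms @ 8 + 1600.0ms (8/3)
11. 6400.0ms @ 32/3 + 600.0ms (1)
12. 7000.0ms @ 35/3 + 200.0ms (1/3)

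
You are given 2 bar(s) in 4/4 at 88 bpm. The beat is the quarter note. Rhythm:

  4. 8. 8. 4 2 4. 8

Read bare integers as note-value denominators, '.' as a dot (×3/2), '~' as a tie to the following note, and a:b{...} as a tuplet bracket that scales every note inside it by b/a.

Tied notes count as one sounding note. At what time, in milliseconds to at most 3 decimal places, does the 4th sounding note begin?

1. 0.0ms @ 0 + 1022.727ms (3/2)
2. 1022.727ms @ 3/2 + 511.364ms (3/4)
3. 1534.091ms @ 9/4 + 511.364ms (3/4)
4. 2045.455ms @ 3 + 681.818ms (1)
5. 2727.273ms @ 4 + 1363.636ms (2)
6. 4090.909ms @ 6 + 1022.727ms (3/2)
7. 5113.636ms @ 15/2 + 340.909ms (1/2)

note 4 onset = 3b = 2045.455ms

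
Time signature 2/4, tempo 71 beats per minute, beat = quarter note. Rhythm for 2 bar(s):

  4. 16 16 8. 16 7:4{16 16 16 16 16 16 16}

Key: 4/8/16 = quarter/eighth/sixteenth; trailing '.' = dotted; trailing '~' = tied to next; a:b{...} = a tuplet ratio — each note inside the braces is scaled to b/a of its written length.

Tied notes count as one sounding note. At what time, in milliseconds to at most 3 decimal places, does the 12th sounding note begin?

note 12 onset = 27/7b = 3259.557ms

1. 0.0ms @ 0 + 1267.606ms (3/2)
2. 1267.606ms @ 3/2 + 211.268ms (1/4)
3. 1478.873ms @ 7/4 + 211.268ms (1/4)
4. 1690.141ms @ 2 + 633.803ms (3/4)
5. 2323.944ms @ 11/4 + 211.268ms (1/4)
6. 2535.211ms @ 3 + 120.724ms (1/7)
7. 2655.936ms @ 22/7 + 120.724ms (1/7)
8. 2776.66ms @ 23/7 + 120.724ms (1/7)
9. 2897.384ms @ 24/7 + 120.724ms (1/7)
10. 3018.109ms @ 25/7 + 120.724ms (1/7)
11. 3138.833ms @ 26/7 + 120.724ms (1/7)
12. 3259.557ms @ 27/7 + 120.724ms (1/7)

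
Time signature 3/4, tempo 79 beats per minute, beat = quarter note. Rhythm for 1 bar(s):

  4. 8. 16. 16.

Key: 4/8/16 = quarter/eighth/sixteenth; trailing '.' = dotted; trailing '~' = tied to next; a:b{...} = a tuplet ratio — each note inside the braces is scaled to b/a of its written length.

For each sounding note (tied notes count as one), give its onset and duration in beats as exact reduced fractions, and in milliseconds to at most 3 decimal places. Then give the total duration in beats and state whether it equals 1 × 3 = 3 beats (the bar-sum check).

1) 0.0ms=0b +1139.241ms=3/2b
2) 1139.241ms=3/2b +569.62ms=3/4b
3) 1708.861ms=9/4b +284.81ms=3/8b
4) 1993.671ms=21/8b +284.81ms=3/8b
Σ=3b of 3 (79bpm 3/4) — PASS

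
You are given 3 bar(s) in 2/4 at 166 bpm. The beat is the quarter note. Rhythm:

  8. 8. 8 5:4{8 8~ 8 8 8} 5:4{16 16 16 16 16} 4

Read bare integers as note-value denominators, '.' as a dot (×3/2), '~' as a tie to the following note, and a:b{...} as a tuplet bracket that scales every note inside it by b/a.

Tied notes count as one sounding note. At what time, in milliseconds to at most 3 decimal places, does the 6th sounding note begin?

1. 0.0ms @ 0 + 271.084ms (3/4)
2. 271.084ms @ 3/4 + 271.084ms (3/4)
3. 542.169ms @ 3/2 + 180.723ms (1/2)
4. 722.892ms @ 2 + 144.578ms (2/5)
5. 867.47ms @ 12/5 + 289.157ms (4/5)
6. 1156.627ms @ 16/5 + 144.578ms (2/5)
7. 1301.205ms @ 18/5 + 144.578ms (2/5)
8. 1445.783ms @ 4 + 72.289ms (1/5)
9. 1518.072ms @ 21/5 + 72.289ms (1/5)
10. 1590.361ms @ 22/5 + 72.289ms (1/5)
11. 1662.651ms @ 23/5 + 72.289ms (1/5)
12. 1734.94ms @ 24/5 + 72.289ms (1/5)
13. 1807.229ms @ 5 + 361.446ms (1)

note 6 onset = 16/5b = 1156.627ms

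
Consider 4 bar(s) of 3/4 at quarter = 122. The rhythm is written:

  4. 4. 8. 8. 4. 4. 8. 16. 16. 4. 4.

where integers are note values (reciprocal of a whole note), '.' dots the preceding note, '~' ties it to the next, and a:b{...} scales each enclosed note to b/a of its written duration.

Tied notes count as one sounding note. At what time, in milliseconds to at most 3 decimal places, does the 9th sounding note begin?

note 9 onset = 69/8b = 4241.803ms

1. 0.0ms @ 0 + 737.705ms (3/2)
2. 737.705ms @ 3/2 + 737.705ms (3/2)
3. 1475.41ms @ 3 + 368.852ms (3/4)
4. 1844.262ms @ 15/4 + 368.852ms (3/4)
5. 2213.115ms @ 9/2 + 737.705ms (3/2)
6. 2950.82ms @ 6 + 737.705ms (3/2)
7. 3688.525ms @ 15/2 + 368.852ms (3/4)
8. 4057.377ms @ 33/4 + 184.426ms (3/8)
9. 4241.803ms @ 69/8 + 184.426ms (3/8)
10. 4426.23ms @ 9 + 737.705ms (3/2)
11. 5163.934ms @ 21/2 + 737.705ms (3/2)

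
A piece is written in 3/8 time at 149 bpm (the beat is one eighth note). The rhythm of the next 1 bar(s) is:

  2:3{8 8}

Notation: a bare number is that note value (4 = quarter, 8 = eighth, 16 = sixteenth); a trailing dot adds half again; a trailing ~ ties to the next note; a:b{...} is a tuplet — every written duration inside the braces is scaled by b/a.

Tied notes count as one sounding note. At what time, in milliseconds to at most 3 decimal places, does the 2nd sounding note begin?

1. 0.0ms @ 0 + 604.027ms (3/2)
2. 604.027ms @ 3/2 + 604.027ms (3/2)

note 2 onset = 3/2b = 604.027ms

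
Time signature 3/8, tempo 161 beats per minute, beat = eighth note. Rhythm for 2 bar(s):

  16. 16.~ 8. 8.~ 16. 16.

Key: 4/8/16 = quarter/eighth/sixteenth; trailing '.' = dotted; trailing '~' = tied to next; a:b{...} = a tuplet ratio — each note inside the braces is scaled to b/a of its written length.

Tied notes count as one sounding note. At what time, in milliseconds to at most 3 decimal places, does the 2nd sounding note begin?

1. 0.0ms @ 0 + 279.503ms (3/4)
2. 279.503ms @ 3/4 + 838.509ms (9/4)
3. 1118.012ms @ 3 + 838.509ms (9/4)
4. 1956.522ms @ 21/4 + 279.503ms (3/4)

note 2 onset = 3/4b = 279.503ms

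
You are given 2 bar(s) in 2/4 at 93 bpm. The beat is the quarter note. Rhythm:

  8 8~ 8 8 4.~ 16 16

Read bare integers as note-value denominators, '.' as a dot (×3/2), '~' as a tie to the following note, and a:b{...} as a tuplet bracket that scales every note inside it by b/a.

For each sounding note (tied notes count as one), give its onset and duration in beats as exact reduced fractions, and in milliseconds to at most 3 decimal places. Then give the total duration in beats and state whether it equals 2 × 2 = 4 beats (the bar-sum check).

1) 0.0ms=0b +322.581ms=1/2b
2) 322.581ms=1/2b +645.161ms=1b
3) 967.742ms=3/2b +322.581ms=1/2b
4) 1290.323ms=2b +1129.032ms=7/4b
5) 2419.355ms=15/4b +161.29ms=1/4b
Σ=4b of 4 (93bpm 2/4) — PASS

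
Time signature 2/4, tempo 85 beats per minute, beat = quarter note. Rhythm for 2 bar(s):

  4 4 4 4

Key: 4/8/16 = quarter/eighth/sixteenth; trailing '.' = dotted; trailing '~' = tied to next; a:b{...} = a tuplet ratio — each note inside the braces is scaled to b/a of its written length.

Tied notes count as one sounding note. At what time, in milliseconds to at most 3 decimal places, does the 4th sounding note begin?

note 4 onset = 3b = 2117.647ms

1. 0.0ms @ 0 + 705.882ms (1)
2. 705.882ms @ 1 + 705.882ms (1)
3. 1411.765ms @ 2 + 705.882ms (1)
4. 2117.647ms @ 3 + 705.882ms (1)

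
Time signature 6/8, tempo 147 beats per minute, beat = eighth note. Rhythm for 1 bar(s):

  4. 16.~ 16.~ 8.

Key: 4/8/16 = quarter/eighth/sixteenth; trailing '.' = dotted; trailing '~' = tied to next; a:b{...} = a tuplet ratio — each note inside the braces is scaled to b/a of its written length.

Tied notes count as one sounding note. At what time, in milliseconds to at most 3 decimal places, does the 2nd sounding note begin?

note 2 onset = 3b = 1224.49ms

1. 0.0ms @ 0 + 1224.49ms (3)
2. 1224.49ms @ 3 + 1224.49ms (3)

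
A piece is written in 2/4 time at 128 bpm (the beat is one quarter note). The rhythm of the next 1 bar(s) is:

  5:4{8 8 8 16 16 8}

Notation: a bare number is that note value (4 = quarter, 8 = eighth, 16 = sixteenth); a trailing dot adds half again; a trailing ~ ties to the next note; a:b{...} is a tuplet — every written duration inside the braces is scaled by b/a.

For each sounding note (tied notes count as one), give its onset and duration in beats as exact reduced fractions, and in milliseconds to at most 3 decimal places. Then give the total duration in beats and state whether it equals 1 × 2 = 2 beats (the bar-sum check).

1) 0.0ms=0b +187.5ms=2/5b
2) 187.5ms=2/5b +187.5ms=2/5b
3) 375.0ms=4/5b +187.5ms=2/5b
4) 562.5ms=6/5b +93.75ms=1/5b
5) 656.25ms=7/5b +93.75ms=1/5b
6) 750.0ms=8/5b +187.5ms=2/5b
Σ=2b of 2 (128bpm 2/4) — PASS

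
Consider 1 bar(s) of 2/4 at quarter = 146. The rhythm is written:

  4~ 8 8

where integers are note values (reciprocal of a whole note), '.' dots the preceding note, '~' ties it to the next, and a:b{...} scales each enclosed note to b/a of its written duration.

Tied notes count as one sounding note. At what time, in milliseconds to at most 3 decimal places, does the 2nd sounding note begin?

note 2 onset = 3/2b = 616.438ms

1. 0.0ms @ 0 + 616.438ms (3/2)
2. 616.438ms @ 3/2 + 205.479ms (1/2)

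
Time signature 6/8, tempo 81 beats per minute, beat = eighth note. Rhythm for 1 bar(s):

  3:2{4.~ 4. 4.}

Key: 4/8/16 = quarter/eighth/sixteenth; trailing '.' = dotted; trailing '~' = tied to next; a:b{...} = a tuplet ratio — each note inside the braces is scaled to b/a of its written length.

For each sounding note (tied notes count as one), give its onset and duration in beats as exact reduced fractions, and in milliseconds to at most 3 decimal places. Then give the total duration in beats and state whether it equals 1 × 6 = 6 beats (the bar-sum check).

1) 0.0ms=0b +2962.963ms=4b
2) 2962.963ms=4b +1481.481ms=2b
Σ=6b of 6 (81bpm 6/8) — PASS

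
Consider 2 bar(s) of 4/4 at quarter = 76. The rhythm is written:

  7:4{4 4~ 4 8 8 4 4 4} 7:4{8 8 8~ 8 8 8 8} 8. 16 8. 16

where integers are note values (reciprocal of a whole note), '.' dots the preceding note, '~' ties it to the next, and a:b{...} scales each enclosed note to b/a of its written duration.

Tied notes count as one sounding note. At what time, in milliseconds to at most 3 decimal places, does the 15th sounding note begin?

note 15 onset = 27/4b = 5328.947ms

1. 0.0ms @ 0 + 451.128ms (4/7)
2. 451.128ms @ 4/7 + 902.256ms (8/7)
3. 1353.383ms @ 12/7 + 225.564ms (2/7)
4. 1578.947ms @ 2 + 225.564ms (2/7)
5. 1804.511ms @ 16/7 + 451.128ms (4/7)
6. 2255.639ms @ 20/7 + 451.128ms (4/7)
7. 2706.767ms @ 24/7 + 451.128ms (4/7)
8. 3157.895ms @ 4 + 225.564ms (2/7)
9. 3383.459ms @ 30/7 + 225.564ms (2/7)
10. 3609.023ms @ 32/7 + 451.128ms (4/7)
11. 4060.15ms @ 36/7 + 225.564ms (2/7)
12. 4285.714ms @ 38/7 + 225.564ms (2/7)
13. 4511.278ms @ 40/7 + 225.564ms (2/7)
14. 4736.842ms @ 6 + 592.105ms (3/4)
15. 5328.947ms @ 27/4 + 197.368ms (1/4)
16. 5526.316ms @ 7 + 592.105ms (3/4)
17. 6118.421ms @ 31/4 + 197.368ms (1/4)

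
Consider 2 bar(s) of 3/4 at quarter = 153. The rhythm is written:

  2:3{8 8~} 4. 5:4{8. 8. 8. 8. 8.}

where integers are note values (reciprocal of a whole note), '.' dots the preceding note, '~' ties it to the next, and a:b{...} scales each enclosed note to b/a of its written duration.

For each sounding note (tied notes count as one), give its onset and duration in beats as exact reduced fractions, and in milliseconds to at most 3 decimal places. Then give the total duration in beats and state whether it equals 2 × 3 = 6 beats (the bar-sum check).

1) 0.0ms=0b +294.118ms=3/4b
2) 294.118ms=3/4b +882.353ms=9/4b
3) 1176.471ms=3b +235.294ms=3/5b
4) 1411.765ms=18/5b +235.294ms=3/5b
5) 1647.059ms=21/5b +235.294ms=3/5b
6) 1882.353ms=24/5b +235.294ms=3/5b
7) 2117.647ms=27/5b +235.294ms=3/5b
Σ=6b of 6 (153bpm 3/4) — PASS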